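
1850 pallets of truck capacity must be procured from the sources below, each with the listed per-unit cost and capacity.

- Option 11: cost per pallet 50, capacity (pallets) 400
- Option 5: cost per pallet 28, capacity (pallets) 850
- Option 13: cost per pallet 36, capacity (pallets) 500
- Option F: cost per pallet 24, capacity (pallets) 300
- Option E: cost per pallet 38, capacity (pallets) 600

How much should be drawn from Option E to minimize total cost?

200

Fill from the cheapest source first.
Option F at 24: take all 300 pallets ; 1550 still needed.
Option 5 at 28: take all 850 pallets ; 700 still needed.
Take 500 from Option 13 at 36 ; need 200 more.
Take 200 from Option E at 38 to finish.
Option 11: unused.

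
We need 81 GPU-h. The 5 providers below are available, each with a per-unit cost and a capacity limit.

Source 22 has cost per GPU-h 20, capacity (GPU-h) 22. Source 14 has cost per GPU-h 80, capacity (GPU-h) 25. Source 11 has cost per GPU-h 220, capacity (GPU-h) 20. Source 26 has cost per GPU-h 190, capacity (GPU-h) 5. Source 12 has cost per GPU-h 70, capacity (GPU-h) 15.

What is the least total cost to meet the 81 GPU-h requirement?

Cheapest first:
Take 22 from Source 22 at 20 → need 59 more.
Source 12 (70): use full 15 → 44 GPU-h to go.
Source 14 (80): use full 25 → 19 GPU-h to go.
Take 5 from Source 26 at 190 → need 14 more.
Source 11 (220): take the remaining 14 → done.
Cost = 22×20 + 15×70 + 25×80 + 5×190 + 14×220 = 7520.

7520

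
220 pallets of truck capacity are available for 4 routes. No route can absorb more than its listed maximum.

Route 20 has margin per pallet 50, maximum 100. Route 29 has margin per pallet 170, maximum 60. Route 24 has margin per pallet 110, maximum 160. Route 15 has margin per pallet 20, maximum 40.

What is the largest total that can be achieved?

Highest margin per pallet first: Route 29 170 > Route 24 110 > Route 20 50 > Route 15 20.
Route 29 takes 60 to reach its cap of 60 → 160 left.
Route 24 takes 160 to reach its cap of 160 → 0 left.
Total = 170×60 + 110×160 = 27800.

27800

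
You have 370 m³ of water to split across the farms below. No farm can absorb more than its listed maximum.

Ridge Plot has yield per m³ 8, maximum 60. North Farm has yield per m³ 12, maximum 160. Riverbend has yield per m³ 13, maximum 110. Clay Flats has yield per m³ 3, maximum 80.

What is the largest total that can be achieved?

Rank by yield per m³: Riverbend 13 > North Farm 12 > Ridge Plot 8 > Clay Flats 3.
Riverbend: +110 to 110 (cap) — 260 left.
Give North Farm 160 to hit its cap of 160 — 100 left.
Give Ridge Plot 60 to hit its cap of 60 — 40 left.
Only 40 left; Clay Flats takes them to reach 40.
Total = 8×60 + 12×160 + 13×110 + 3×40 = 3950.

3950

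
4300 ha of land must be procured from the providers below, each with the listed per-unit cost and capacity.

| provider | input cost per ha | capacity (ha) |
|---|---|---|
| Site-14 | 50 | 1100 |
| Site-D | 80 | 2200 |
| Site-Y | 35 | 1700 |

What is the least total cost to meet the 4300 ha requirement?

Cheapest first:
Take 1700 from Site-Y at 35 — need 2600 more.
Take 1100 from Site-14 at 50 — need 1500 more.
Site-D at 80: take 1500 of its 2200 — requirement met.
Cost = 1700×35 + 1100×50 + 1500×80 = 234500.

234500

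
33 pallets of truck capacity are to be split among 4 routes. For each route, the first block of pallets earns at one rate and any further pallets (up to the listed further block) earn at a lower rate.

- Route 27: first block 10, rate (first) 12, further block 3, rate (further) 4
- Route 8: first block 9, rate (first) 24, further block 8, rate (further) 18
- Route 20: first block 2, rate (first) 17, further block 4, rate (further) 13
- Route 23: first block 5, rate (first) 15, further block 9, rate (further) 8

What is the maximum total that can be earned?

Rank every tier by rate: Route 8/T1 24 > Route 8/T2 18 > Route 20/T1 17 > Route 23/T1 15 > Route 20/T2 13 > Route 27/T1 12 > Route 23/T2 8 > Route 27/T2 4.
Route 8 T1 at 24: fill all 9 — 24 left.
Route 8 T2 at 18: fill all 8 — 16 left.
Route 20/T1 (17): +2 — 14 left.
Route 23/T1 (15): +5 — 9 left.
Fill Route 20 T2 block (4 at 13) — 5 left.
Route 27/T1: +5 of 10 at 12; pool empty.
Total = 24×9 + 18×8 + 17×2 + 15×5 + 13×4 + 12×5 = 581.

581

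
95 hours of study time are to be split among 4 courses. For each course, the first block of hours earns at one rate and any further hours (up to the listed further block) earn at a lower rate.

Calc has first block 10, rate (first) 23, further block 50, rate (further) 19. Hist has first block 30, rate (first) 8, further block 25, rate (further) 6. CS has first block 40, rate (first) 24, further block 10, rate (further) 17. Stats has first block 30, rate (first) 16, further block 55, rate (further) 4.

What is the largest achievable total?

Rank every tier by rate: CS/T1 24 > Calc/T1 23 > Calc/T2 19 > CS/T2 17 > Stats/T1 16 > Hist/T1 8 > Hist/T2 6 > Stats/T2 4.
Fill CS T1 block (40 at 24) ; 55 left.
Calc/T1 (23): +10 ; 45 left.
45 remain; put them into Calc T2 at 19.
Total = 24×40 + 23×10 + 19×45 = 2045.

2045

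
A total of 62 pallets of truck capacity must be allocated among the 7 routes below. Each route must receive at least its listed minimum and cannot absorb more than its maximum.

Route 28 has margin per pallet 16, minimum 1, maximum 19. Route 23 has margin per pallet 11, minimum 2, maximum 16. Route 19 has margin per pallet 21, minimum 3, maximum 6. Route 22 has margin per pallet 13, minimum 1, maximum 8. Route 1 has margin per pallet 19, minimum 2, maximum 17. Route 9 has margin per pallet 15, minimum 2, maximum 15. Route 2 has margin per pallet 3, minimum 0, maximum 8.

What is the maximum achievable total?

1039

Meeting every minimum uses 1+2+3+1+2+2+0 = 11 pallets, leaving 51.
Highest margin per pallet first: Route 19 21 > Route 1 19 > Route 28 16 > Route 9 15 > Route 22 13 > Route 23 11 > Route 2 3.
Give Route 19 3 more to hit its cap of 6 — 48 left.
Route 1: +15 to 17 (cap) — 33 left.
Route 28 takes 18 more to reach its cap of 19 — 15 left.
Route 9: +13 to 15 (cap) — 2 left.
Route 22: +2 (room for 7) → 3. Pool exhausted.
Total = 16×19 + 11×2 + 21×6 + 13×3 + 19×17 + 15×15 = 1039.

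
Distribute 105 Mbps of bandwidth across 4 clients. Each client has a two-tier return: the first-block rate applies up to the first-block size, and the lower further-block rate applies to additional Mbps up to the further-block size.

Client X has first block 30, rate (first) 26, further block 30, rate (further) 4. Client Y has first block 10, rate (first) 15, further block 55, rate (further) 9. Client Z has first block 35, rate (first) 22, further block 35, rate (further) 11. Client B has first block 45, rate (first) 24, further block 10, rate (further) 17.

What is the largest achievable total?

Rank every tier by rate: Client X/tier1 26 > Client B/tier1 24 > Client Z/tier1 22 > Client B/tier2 17 > Client Y/tier1 15 > Client Z/tier2 11 > Client Y/tier2 9 > Client X/tier2 4.
Client X/tier1 (26): +30 — 75 left.
Fill Client B tier1 block (45 at 24) — 30 left.
Client Z/tier1: +30 of 35 at 22; pool empty.
Total = 26×30 + 24×45 + 22×30 = 2520.

2520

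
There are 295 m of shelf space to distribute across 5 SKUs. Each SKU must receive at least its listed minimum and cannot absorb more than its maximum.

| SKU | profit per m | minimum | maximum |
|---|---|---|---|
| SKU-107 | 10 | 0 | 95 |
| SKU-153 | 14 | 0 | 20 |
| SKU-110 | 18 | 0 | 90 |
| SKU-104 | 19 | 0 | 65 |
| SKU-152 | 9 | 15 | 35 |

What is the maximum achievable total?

4310

Meeting every minimum uses 0+0+0+0+15 = 15 m, leaving 280.
Highest profit per m first: SKU-104 19 > SKU-110 18 > SKU-153 14 > SKU-107 10 > SKU-152 9.
SKU-104: +65 to 65 (cap) — 215 left.
SKU-110: +90 to 90 (cap) — 125 left.
SKU-153: +20 to 20 (cap) — 105 left.
Give SKU-107 95 more to hit its cap of 95 — 10 left.
SKU-152: +10 (room for 20) → 25. Pool exhausted.
Total = 10×95 + 14×20 + 18×90 + 19×65 + 9×25 = 4310.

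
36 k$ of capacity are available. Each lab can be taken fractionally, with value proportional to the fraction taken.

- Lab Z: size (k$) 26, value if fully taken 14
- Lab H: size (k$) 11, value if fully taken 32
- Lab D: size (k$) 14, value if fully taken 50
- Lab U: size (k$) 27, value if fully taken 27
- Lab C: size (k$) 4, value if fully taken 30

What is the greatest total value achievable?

119

Best value per unit of size first: Lab C 30/4≈7.5, Lab D 50/14≈3.57, Lab H 32/11≈2.91, Lab U 27/27≈1, Lab Z 14/26≈0.538.
All 4 k$ of Lab C fit (value 30) ; 32 remain.
All 14 k$ of Lab D fit (value 50) ; 18 remain.
Lab H: take in full, 11 k$ for value 32 ; 7 left.
7 k$ left: a 7/27 share of Lab U gives 27×7/27 = 7.
Total value = 119.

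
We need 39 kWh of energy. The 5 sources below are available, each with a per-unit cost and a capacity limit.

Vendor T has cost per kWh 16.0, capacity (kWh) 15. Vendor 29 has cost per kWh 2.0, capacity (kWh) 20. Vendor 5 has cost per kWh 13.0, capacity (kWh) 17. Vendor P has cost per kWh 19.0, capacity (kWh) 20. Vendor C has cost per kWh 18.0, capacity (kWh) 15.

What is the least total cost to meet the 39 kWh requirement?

293

Cheapest first:
Vendor 29 (2.0): use full 20 — 19 kWh to go.
Take 17 from Vendor 5 at 13.0 — need 2 more.
Vendor T (16.0): take the remaining 2 — done.
Vendor C, Vendor P: unused.
Cost = 20×2.0 + 17×13.0 + 2×16.0 = 293.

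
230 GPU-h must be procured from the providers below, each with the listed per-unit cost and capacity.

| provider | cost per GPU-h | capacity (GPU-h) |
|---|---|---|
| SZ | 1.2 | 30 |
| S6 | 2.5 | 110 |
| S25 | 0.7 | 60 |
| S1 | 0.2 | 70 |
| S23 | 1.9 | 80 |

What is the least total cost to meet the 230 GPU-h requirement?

225

Fill from the cheapest provider first.
S1 (0.2): use full 70 — 160 GPU-h to go.
Take 60 from S25 at 0.7 — need 100 more.
SZ at 1.2: take all 30 GPU-h — 70 still needed.
S23 at 1.9: take 70 of its 80 — requirement met.
S6: unused.
Cost = 70×0.2 + 60×0.7 + 30×1.2 + 70×1.9 = 225.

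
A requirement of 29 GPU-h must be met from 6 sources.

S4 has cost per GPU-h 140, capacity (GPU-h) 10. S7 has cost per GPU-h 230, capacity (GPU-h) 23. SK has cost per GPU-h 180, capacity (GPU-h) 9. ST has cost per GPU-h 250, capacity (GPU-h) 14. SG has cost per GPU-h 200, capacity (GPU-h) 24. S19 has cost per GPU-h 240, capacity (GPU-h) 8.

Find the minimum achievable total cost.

5020

Use sources in increasing cost order.
Take 10 from S4 at 140 — need 19 more.
SK (180): use full 9 — 10 GPU-h to go.
SG (200): take the remaining 10 — done.
S7, S19, ST: unused.
Cost = 10×140 + 9×180 + 10×200 = 5020.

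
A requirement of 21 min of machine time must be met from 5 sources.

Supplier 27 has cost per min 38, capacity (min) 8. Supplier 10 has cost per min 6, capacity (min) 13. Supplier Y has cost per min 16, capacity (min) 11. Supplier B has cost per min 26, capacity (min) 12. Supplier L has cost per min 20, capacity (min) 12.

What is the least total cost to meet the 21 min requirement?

Cheapest first:
Supplier 10 at 6: take all 13 min → 8 still needed.
Take 8 from Supplier Y at 16 to finish.
Supplier L, Supplier B, Supplier 27: unused.
Cost = 13×6 + 8×16 = 206.

206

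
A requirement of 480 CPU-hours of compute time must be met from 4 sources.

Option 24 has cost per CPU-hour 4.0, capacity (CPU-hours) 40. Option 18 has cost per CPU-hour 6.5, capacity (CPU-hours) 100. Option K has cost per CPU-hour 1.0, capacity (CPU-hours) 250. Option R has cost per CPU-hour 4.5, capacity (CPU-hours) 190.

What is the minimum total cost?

Fill from the cheapest source first.
Take 250 from Option K at 1.0 — need 230 more.
Take 40 from Option 24 at 4.0 — need 190 more.
Take 190 from Option R at 4.5 — need 0 more.
Option 18: unused.
Cost = 250×1.0 + 40×4.0 + 190×4.5 = 1265.

1265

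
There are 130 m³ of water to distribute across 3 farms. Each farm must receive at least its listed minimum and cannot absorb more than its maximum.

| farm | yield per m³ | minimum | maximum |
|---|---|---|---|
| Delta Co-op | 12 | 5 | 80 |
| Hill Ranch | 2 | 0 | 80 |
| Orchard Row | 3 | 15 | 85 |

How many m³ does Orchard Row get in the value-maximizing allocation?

Meeting every minimum uses 5+0+15 = 20 m³, leaving 110.
Rank by yield per m³: Delta Co-op 12 > Orchard Row 3 > Hill Ranch 2.
Delta Co-op: +75 to 80 (cap) ; 35 left.
Orchard Row: +35 (room for 70) → 50. Pool exhausted.

50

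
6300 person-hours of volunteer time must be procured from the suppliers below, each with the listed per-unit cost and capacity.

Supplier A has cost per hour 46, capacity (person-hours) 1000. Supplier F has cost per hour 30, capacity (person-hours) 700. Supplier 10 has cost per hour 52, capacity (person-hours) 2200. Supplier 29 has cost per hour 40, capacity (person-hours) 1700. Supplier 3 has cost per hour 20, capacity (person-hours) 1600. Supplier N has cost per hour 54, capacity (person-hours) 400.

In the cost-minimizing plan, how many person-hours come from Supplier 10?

Cheapest first:
Supplier 3 (20): use full 1600 → 4700 person-hours to go.
Supplier F (30): use full 700 → 4000 person-hours to go.
Supplier 29 at 40: take all 1700 person-hours → 2300 still needed.
Supplier A (46): use full 1000 → 1300 person-hours to go.
Supplier 10 (52): take the remaining 1300 → done.
Supplier N: unused.

1300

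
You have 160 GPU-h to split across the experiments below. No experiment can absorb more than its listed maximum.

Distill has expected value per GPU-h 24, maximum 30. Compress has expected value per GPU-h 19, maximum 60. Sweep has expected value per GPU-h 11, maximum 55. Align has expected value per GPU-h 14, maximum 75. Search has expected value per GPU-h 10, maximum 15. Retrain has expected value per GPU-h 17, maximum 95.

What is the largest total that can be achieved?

Order the experiments by expected value per GPU-h: Distill 24 > Compress 19 > Retrain 17 > Align 14 > Sweep 11 > Search 10.
Distill: +30 to 30 (cap) ; 130 left.
Compress: +60 to 60 (cap) ; 70 left.
Retrain: +70 (room for 95) → 70. Pool exhausted.
Total = 24×30 + 19×60 + 17×70 = 3050.

3050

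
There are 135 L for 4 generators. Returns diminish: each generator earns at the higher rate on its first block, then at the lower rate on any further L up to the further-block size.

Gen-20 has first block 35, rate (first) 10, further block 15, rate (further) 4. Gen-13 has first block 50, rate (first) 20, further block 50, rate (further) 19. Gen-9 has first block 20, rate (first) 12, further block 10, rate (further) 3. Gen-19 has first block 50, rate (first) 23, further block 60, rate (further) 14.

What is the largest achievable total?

Rank every tier by rate: Gen-19/tier1 23 > Gen-13/tier1 20 > Gen-13/tier2 19 > Gen-19/tier2 14 > Gen-9/tier1 12 > Gen-20/tier1 10 > Gen-20/tier2 4 > Gen-9/tier2 3.
Gen-19/tier1 (23): +50 → 85 left.
Gen-13 tier1 at 20: fill all 50 → 35 left.
Gen-13 tier2 at 19: only 35 left, fill 35.
Total = 23×50 + 20×50 + 19×35 = 2815.

2815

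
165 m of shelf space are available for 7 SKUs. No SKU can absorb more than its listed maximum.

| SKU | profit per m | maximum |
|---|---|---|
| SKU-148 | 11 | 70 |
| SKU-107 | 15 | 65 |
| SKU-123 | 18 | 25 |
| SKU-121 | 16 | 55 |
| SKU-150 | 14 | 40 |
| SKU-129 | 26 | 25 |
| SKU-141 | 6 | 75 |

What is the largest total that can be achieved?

Highest profit per m first: SKU-129 26 > SKU-123 18 > SKU-121 16 > SKU-107 15 > SKU-150 14 > SKU-148 11 > SKU-141 6.
Give SKU-129 25 to hit its cap of 25 ; 140 left.
Give SKU-123 25 to hit its cap of 25 ; 115 left.
SKU-121: +55 to 55 (cap) ; 60 left.
SKU-107: +60 (room for 65) → 60. Pool exhausted.
Total = 15×60 + 18×25 + 16×55 + 26×25 = 2880.

2880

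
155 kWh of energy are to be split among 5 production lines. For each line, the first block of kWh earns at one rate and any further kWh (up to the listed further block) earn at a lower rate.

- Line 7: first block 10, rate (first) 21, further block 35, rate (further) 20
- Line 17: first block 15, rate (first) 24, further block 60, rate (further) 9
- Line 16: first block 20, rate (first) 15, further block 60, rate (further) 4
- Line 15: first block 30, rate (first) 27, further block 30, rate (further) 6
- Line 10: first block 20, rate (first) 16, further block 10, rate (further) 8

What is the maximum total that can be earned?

Rank every tier by rate: Line 15/first 27 > Line 17/first 24 > Line 7/first 21 > Line 7/second 20 > Line 10/first 16 > Line 16/first 15 > Line 17/second 9 > Line 10/second 8 > Line 15/second 6 > Line 16/second 4.
Line 15/first (27): +30 — 125 left.
Fill Line 17 first block (15 at 24) — 110 left.
Line 7/first (21): +10 — 100 left.
Line 7/second (20): +35 — 65 left.
Line 10/first (16): +20 — 45 left.
Line 16 first at 15: fill all 20 — 25 left.
Line 17/second: +25 of 60 at 9; pool empty.
Total = 27×30 + 24×15 + 21×10 + 20×35 + 16×20 + 15×20 + 9×25 = 2925.

2925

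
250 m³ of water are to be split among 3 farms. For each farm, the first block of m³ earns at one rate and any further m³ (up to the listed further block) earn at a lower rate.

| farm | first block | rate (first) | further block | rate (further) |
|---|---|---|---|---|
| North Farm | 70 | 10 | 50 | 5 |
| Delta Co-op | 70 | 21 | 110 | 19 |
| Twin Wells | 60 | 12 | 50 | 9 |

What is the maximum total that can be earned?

Rank every tier by rate: Delta Co-op/T1 21 > Delta Co-op/T2 19 > Twin Wells/T1 12 > North Farm/T1 10 > Twin Wells/T2 9 > North Farm/T2 5.
Delta Co-op/T1 (21): +70 — 180 left.
Delta Co-op T2 at 19: fill all 110 — 70 left.
Twin Wells T1 at 12: fill all 60 — 10 left.
North Farm T1 at 10: only 10 left, fill 10.
Total = 21×70 + 19×110 + 12×60 + 10×10 = 4380.

4380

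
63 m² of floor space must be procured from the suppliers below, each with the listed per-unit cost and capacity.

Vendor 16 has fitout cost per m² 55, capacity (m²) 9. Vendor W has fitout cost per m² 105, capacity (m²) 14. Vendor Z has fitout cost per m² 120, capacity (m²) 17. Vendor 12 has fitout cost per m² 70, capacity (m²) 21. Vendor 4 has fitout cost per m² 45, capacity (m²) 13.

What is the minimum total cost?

4740

Fill from the cheapest supplier first.
Take 13 from Vendor 4 at 45 → need 50 more.
Take 9 from Vendor 16 at 55 → need 41 more.
Take 21 from Vendor 12 at 70 → need 20 more.
Vendor W (105): use full 14 → 6 m² to go.
Take 6 from Vendor Z at 120 to finish.
Cost = 13×45 + 9×55 + 21×70 + 14×105 + 6×120 = 4740.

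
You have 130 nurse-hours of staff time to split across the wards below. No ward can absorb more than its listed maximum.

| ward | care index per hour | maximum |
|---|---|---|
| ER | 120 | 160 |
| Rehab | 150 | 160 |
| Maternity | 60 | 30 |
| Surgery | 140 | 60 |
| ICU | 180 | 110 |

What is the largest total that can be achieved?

Rank by care index per hour: ICU 180 > Rehab 150 > Surgery 140 > ER 120 > Maternity 60.
ICU: +110 to 110 (cap) → 20 left.
Rehab has room for 160 but only 20 remain, so it gets 20.
Total = 150×20 + 180×110 = 22800.

22800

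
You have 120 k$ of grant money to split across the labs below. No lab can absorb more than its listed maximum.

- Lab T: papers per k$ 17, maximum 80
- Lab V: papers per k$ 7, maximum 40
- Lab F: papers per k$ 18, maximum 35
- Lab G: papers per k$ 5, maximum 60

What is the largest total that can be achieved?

2025

Rank by papers per k$: Lab F 18 > Lab T 17 > Lab V 7 > Lab G 5.
Lab F: +35 to 35 (cap) ; 85 left.
Lab T: +80 to 80 (cap) ; 5 left.
Only 5 left; Lab V takes them to reach 5.
Total = 17×80 + 7×5 + 18×35 = 2025.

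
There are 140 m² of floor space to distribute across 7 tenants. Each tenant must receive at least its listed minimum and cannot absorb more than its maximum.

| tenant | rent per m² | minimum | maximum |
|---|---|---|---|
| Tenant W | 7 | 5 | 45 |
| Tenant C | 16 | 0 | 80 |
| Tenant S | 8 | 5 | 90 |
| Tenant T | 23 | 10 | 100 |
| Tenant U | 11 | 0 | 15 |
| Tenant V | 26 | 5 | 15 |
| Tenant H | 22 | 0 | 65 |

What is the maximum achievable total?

Meeting every minimum uses 5+0+5+10+0+5+0 = 25 m², leaving 115.
Rank by rent per m²: Tenant V 26 > Tenant T 23 > Tenant H 22 > Tenant C 16 > Tenant U 11 > Tenant S 8 > Tenant W 7.
Tenant V: +10 to 15 (cap) — 105 left.
Give Tenant T 90 more to hit its cap of 100 — 15 left.
Tenant H: +15 (room for 65) → 15. Pool exhausted.
Total = 7×5 + 8×5 + 23×100 + 26×15 + 22×15 = 3095.

3095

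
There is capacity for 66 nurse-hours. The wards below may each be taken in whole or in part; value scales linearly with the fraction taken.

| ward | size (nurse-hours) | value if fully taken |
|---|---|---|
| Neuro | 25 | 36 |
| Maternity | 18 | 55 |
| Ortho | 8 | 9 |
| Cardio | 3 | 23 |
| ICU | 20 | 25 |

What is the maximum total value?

Sort by value density: Cardio 23/3≈7.67, Maternity 55/18≈3.06, Neuro 36/25≈1.44, ICU 25/20≈1.25, Ortho 9/8≈1.12.
Take all of Cardio (3 nurse-hours, value 23) — 63 nurse-hours left.
Take all of Maternity (18 nurse-hours, value 55) — 45 nurse-hours left.
All 25 nurse-hours of Neuro fit (value 36) — 20 remain.
ICU: take in full, 20 nurse-hours for value 25 — 0 left.
Total value = 139.

139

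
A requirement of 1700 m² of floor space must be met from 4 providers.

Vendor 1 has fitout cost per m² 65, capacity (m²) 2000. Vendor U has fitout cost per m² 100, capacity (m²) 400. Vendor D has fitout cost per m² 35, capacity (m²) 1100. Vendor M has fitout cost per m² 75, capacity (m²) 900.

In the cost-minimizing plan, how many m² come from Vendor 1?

Use providers in increasing cost order.
Take 1100 from Vendor D at 35 — need 600 more.
Take 600 from Vendor 1 at 65 to finish.
Vendor M, Vendor U: unused.

600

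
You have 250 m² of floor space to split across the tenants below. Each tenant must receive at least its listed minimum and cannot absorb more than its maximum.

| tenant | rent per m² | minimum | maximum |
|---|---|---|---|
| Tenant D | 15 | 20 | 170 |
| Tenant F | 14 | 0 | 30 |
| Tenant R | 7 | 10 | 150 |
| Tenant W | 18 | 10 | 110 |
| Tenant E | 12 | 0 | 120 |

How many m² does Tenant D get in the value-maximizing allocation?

130

Meeting every minimum uses 20+0+10+10+0 = 40 m², leaving 210.
Rank by rent per m²: Tenant W 18 > Tenant D 15 > Tenant F 14 > Tenant E 12 > Tenant R 7.
Tenant W: +100 to 110 (cap) ; 110 left.
Tenant D has room for 150 more but only 110 remain, so it gets 130.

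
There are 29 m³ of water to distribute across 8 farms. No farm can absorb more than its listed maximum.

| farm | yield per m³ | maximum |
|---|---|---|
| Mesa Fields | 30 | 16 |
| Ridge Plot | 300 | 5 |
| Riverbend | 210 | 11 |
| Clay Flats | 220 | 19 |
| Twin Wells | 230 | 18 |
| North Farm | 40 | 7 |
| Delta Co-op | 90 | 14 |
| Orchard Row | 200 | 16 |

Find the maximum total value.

Rank by yield per m³: Ridge Plot 300 > Twin Wells 230 > Clay Flats 220 > Riverbend 210 > Orchard Row 200 > Delta Co-op 90 > North Farm 40 > Mesa Fields 30.
Ridge Plot takes 5 to reach its cap of 5 ; 24 left.
Twin Wells: +18 to 18 (cap) ; 6 left.
Only 6 left; Clay Flats takes them to reach 6.
Total = 300×5 + 220×6 + 230×18 = 6960.

6960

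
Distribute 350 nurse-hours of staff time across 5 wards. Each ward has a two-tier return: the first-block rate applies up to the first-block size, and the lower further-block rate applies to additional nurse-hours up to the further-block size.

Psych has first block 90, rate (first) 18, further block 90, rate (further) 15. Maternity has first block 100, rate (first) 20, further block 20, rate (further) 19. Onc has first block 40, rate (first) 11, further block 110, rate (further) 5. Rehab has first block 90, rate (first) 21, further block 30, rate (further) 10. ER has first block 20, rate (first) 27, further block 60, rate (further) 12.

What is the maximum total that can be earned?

Rank every tier by rate: ER/T1 27 > Rehab/T1 21 > Maternity/T1 20 > Maternity/T2 19 > Psych/T1 18 > Psych/T2 15 > ER/T2 12 > Onc/T1 11 > Rehab/T2 10 > Onc/T2 5.
ER T1 at 27: fill all 20 ; 330 left.
Fill Rehab T1 block (90 at 21) ; 240 left.
Maternity T1 at 20: fill all 100 ; 140 left.
Maternity T2 at 19: fill all 20 ; 120 left.
Psych T1 at 18: fill all 90 ; 30 left.
Psych/T2: +30 of 90 at 15; pool empty.
Total = 27×20 + 21×90 + 20×100 + 19×20 + 18×90 + 15×30 = 6880.

6880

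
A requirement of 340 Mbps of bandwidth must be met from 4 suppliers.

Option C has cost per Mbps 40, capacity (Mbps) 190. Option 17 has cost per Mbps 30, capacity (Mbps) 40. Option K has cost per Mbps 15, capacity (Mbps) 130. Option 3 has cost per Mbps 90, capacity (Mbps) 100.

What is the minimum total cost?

Fill from the cheapest supplier first.
Option K at 15: take all 130 Mbps → 210 still needed.
Take 40 from Option 17 at 30 → need 170 more.
Option C at 40: take 170 of its 190 → requirement met.
Option 3: unused.
Cost = 130×15 + 40×30 + 170×40 = 9950.

9950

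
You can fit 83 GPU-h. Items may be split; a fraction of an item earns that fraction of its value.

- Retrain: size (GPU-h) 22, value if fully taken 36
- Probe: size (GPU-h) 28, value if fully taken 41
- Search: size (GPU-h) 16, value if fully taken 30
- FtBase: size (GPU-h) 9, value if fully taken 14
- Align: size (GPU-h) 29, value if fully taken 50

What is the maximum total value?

140.25

Best value per unit of size first: Search 30/16≈1.88, Align 50/29≈1.72, Retrain 36/22≈1.64, FtBase 14/9≈1.56, Probe 41/28≈1.46.
Search: take in full, 16 GPU-h for value 30 → 67 left.
Take all of Align (29 GPU-h, value 50) → 38 GPU-h left.
Retrain: take in full, 22 GPU-h for value 36 → 16 left.
FtBase: take in full, 9 GPU-h for value 14 → 7 left.
Only 7 GPU-h remain; take 7/28 of Probe for value 41×7/28 = 10.25.
Total value = 140.25.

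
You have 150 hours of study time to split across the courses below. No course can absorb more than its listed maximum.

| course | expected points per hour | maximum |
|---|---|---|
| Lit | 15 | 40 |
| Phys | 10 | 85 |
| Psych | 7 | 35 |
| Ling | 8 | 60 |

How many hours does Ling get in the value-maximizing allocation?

Rank by expected points per hour: Lit 15 > Phys 10 > Ling 8 > Psych 7.
Lit: +40 to 40 (cap) ; 110 left.
Give Phys 85 to hit its cap of 85 ; 25 left.
Only 25 left; Ling takes them to reach 25.

25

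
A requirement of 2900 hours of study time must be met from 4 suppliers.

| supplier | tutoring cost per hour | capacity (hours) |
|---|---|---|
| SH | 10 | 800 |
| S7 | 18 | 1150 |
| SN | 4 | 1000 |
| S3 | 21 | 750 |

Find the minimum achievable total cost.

Cheapest first:
SN (4): use full 1000 — 1900 hours to go.
Take 800 from SH at 10 — need 1100 more.
S7 at 18: take 1100 of its 1150 — requirement met.
S3: unused.
Cost = 1000×4 + 800×10 + 1100×18 = 31800.

31800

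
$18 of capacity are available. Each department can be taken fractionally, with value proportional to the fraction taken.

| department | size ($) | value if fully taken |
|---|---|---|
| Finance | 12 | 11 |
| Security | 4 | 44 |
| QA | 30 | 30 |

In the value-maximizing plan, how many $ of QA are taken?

Best value per unit of size first: Security 44/4≈11, QA 30/30≈1, Finance 11/12≈0.917.
Take all of Security (4 $, value 44) → 14 $ left.
14 $ left: a 14/30 share of QA gives 30×14/30 = 14.

14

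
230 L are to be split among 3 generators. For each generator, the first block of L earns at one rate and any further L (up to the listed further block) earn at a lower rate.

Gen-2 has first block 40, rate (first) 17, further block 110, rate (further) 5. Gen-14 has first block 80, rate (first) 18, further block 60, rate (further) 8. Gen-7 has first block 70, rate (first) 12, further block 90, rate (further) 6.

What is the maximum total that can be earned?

Order all 6 blocks by rate: Gen-14/tier1 18 > Gen-2/tier1 17 > Gen-7/tier1 12 > Gen-14/tier2 8 > Gen-7/tier2 6 > Gen-2/tier2 5.
Gen-14/tier1 (18): +80 ; 150 left.
Gen-2/tier1 (17): +40 ; 110 left.
Fill Gen-7 tier1 block (70 at 12) ; 40 left.
Gen-14/tier2: +40 of 60 at 8; pool empty.
Total = 18×80 + 17×40 + 12×70 + 8×40 = 3280.

3280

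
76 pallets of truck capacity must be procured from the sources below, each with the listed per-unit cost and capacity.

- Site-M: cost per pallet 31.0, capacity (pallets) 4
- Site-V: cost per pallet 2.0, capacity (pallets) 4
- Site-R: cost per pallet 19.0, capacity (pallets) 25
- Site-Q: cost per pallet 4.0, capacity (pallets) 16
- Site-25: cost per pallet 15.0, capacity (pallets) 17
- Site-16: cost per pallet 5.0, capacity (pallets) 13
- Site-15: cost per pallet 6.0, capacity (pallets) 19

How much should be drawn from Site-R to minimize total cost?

Cheapest first:
Take 4 from Site-V at 2.0 ; need 72 more.
Take 16 from Site-Q at 4.0 ; need 56 more.
Take 13 from Site-16 at 5.0 ; need 43 more.
Site-15 at 6.0: take all 19 pallets ; 24 still needed.
Site-25 at 15.0: take all 17 pallets ; 7 still needed.
Site-R at 19.0: take 7 of its 25 ; requirement met.
Site-M: unused.

7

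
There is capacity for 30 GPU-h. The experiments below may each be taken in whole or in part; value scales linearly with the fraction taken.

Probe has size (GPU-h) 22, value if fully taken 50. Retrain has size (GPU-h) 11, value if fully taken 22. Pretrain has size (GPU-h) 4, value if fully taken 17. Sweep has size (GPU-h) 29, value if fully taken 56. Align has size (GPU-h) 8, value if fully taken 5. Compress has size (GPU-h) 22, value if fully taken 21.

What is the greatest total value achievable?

Sort by value density: Pretrain 17/4≈4.25, Probe 50/22≈2.27, Retrain 22/11≈2, Sweep 56/29≈1.93, Compress 21/22≈0.955, Align 5/8≈0.625.
Take all of Pretrain (4 GPU-h, value 17) → 26 GPU-h left.
Take all of Probe (22 GPU-h, value 50) → 4 GPU-h left.
Only 4 GPU-h remain; take 4/11 of Retrain for value 22×4/11 = 8.
Total value = 75.

75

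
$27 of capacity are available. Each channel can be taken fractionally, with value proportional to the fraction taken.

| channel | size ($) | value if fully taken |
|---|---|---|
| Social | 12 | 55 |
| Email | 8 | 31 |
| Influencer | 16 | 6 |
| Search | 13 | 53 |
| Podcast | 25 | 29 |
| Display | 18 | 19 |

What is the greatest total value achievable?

115.75

Sort by value density: Social 55/12≈4.58, Search 53/13≈4.08, Email 31/8≈3.88, Podcast 29/25≈1.16, Display 19/18≈1.06, Influencer 6/16≈0.375.
Take all of Social (12 $, value 55) — 15 $ left.
Search: take in full, 13 $ for value 53 — 2 left.
Only 2 $ remain; take 2/8 of Email for value 31×2/8 = 7.75.
Total value = 115.75.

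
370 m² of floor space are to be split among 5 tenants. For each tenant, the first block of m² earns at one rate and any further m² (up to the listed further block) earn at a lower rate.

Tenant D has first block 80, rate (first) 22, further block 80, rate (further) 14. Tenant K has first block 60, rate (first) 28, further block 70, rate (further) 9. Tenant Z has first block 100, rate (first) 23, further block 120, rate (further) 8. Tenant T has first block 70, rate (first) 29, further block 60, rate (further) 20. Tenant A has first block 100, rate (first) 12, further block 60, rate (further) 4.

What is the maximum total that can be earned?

Rank every tier by rate: Tenant T/tier1 29 > Tenant K/tier1 28 > Tenant Z/tier1 23 > Tenant D/tier1 22 > Tenant T/tier2 20 > Tenant D/tier2 14 > Tenant A/tier1 12 > Tenant K/tier2 9 > Tenant Z/tier2 8 > Tenant A/tier2 4.
Fill Tenant T tier1 block (70 at 29) → 300 left.
Fill Tenant K tier1 block (60 at 28) → 240 left.
Tenant Z tier1 at 23: fill all 100 → 140 left.
Tenant D tier1 at 22: fill all 80 → 60 left.
Fill Tenant T tier2 block (60 at 20) → 0 left.
Total = 29×70 + 28×60 + 23×100 + 22×80 + 20×60 = 8970.

8970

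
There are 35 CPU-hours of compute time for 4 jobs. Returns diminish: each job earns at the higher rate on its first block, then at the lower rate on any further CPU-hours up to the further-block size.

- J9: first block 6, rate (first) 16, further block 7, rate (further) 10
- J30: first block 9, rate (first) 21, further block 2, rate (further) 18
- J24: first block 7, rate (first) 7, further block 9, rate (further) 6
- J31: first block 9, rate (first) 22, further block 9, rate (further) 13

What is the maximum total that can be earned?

Treat each block as its own option and order by rate: J31/tier1 22 > J30/tier1 21 > J30/tier2 18 > J9/tier1 16 > J31/tier2 13 > J9/tier2 10 > J24/tier1 7 > J24/tier2 6.
J31 tier1 at 22: fill all 9 → 26 left.
J30 tier1 at 21: fill all 9 → 17 left.
Fill J30 tier2 block (2 at 18) → 15 left.
Fill J9 tier1 block (6 at 16) → 9 left.
Fill J31 tier2 block (9 at 13) → 0 left.
Total = 22×9 + 21×9 + 18×2 + 16×6 + 13×9 = 636.

636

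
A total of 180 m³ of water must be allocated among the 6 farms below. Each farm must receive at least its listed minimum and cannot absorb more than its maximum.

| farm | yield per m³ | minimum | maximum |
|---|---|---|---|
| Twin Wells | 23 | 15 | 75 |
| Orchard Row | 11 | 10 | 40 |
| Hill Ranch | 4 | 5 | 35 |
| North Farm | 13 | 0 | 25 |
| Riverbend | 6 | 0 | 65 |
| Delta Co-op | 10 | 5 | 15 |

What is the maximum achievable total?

Meeting every minimum uses 15+10+5+0+0+5 = 35 m³, leaving 145.
Rank by yield per m³: Twin Wells 23 > North Farm 13 > Orchard Row 11 > Delta Co-op 10 > Riverbend 6 > Hill Ranch 4.
Give Twin Wells 60 more to hit its cap of 75 → 85 left.
Give North Farm 25 more to hit its cap of 25 → 60 left.
Orchard Row takes 30 more to reach its cap of 40 → 30 left.
Delta Co-op takes 10 more to reach its cap of 15 → 20 left.
Only 20 left; Riverbend takes them to reach 20.
Total = 23×75 + 11×40 + 4×5 + 13×25 + 6×20 + 10×15 = 2780.

2780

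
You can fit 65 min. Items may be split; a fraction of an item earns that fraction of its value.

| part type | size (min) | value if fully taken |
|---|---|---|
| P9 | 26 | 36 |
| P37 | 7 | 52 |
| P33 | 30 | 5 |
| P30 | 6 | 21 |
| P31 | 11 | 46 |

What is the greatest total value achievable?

Sort by value density: P37 52/7≈7.43, P31 46/11≈4.18, P30 21/6≈3.5, P9 36/26≈1.38, P33 5/30≈0.167.
Take all of P37 (7 min, value 52) → 58 min left.
All 11 min of P31 fit (value 46) → 47 remain.
All 6 min of P30 fit (value 21) → 41 remain.
All 26 min of P9 fit (value 36) → 15 remain.
Only 15 min remain; take 15/30 of P33 for value 5×15/30 = 2.5.
Total value = 157.5.

157.5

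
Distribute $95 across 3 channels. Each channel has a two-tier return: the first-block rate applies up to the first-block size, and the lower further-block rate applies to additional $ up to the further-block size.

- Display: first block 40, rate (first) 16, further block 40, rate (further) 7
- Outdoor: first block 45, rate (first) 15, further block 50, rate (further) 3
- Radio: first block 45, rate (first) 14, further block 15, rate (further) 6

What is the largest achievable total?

Rank every tier by rate: Display/tier1 16 > Outdoor/tier1 15 > Radio/tier1 14 > Display/tier2 7 > Radio/tier2 6 > Outdoor/tier2 3.
Display/tier1 (16): +40 — 55 left.
Outdoor tier1 at 15: fill all 45 — 10 left.
Radio/tier1: +10 of 45 at 14; pool empty.
Total = 16×40 + 15×45 + 14×10 = 1455.

1455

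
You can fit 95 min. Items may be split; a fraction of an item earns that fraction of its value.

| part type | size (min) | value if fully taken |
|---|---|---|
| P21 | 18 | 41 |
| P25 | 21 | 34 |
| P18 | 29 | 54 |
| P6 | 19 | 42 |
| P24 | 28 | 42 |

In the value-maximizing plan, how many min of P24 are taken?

Sort by value density: P21 41/18≈2.28, P6 42/19≈2.21, P18 54/29≈1.86, P25 34/21≈1.62, P24 42/28≈1.5.
P21: take in full, 18 min for value 41 → 77 left.
P6: take in full, 19 min for value 42 → 58 left.
Take all of P18 (29 min, value 54) → 29 min left.
Take all of P25 (21 min, value 34) → 8 min left.
Only 8 min remain; take 8/28 of P24 for value 42×8/28 = 12.

8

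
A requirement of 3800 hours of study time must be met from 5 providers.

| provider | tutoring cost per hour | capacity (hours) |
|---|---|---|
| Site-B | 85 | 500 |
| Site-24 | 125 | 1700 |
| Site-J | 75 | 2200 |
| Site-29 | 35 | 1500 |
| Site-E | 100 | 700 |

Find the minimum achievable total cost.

Use providers in increasing cost order.
Site-29 at 35: take all 1500 hours → 2300 still needed.
Site-J at 75: take all 2200 hours → 100 still needed.
Site-B (85): take the remaining 100 → done.
Site-E, Site-24: unused.
Cost = 1500×35 + 2200×75 + 100×85 = 226000.

226000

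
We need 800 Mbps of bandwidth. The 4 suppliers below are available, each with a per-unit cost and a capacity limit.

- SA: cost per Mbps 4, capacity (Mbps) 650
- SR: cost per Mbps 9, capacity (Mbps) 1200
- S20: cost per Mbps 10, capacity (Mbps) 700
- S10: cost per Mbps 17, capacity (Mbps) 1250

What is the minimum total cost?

Cheapest first:
SA at 4: take all 650 Mbps → 150 still needed.
SR (9): take the remaining 150 → done.
S20, S10: unused.
Cost = 650×4 + 150×9 = 3950.

3950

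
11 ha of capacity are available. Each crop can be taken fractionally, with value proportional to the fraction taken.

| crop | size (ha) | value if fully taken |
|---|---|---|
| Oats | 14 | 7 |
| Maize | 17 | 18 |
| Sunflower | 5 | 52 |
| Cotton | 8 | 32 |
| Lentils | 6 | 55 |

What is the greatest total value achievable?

107

Best value per unit of size first: Sunflower 52/5≈10.4, Lentils 55/6≈9.17, Cotton 32/8≈4, Maize 18/17≈1.06, Oats 7/14≈0.5.
Sunflower: take in full, 5 ha for value 52 ; 6 left.
Lentils: take in full, 6 ha for value 55 ; 0 left.
Total value = 107.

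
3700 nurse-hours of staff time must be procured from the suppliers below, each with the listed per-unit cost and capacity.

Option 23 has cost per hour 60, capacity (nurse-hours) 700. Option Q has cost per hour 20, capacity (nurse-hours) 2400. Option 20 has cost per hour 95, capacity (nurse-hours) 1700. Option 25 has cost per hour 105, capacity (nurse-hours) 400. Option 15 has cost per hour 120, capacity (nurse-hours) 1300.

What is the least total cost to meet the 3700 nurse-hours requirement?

147000

Use suppliers in increasing cost order.
Take 2400 from Option Q at 20 — need 1300 more.
Option 23 at 60: take all 700 nurse-hours — 600 still needed.
Option 20 (95): take the remaining 600 — done.
Option 25, Option 15: unused.
Cost = 2400×20 + 700×60 + 600×95 = 147000.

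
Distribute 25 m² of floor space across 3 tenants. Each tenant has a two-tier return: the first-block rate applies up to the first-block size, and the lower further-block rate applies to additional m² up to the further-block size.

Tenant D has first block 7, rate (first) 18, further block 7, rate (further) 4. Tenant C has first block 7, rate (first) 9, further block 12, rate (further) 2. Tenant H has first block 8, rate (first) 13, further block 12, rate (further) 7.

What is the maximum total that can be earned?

Order all 6 blocks by rate: Tenant D/tier1 18 > Tenant H/tier1 13 > Tenant C/tier1 9 > Tenant H/tier2 7 > Tenant D/tier2 4 > Tenant C/tier2 2.
Fill Tenant D tier1 block (7 at 18) ; 18 left.
Tenant H/tier1 (13): +8 ; 10 left.
Fill Tenant C tier1 block (7 at 9) ; 3 left.
3 remain; put them into Tenant H tier2 at 7.
Total = 18×7 + 13×8 + 9×7 + 7×3 = 314.

314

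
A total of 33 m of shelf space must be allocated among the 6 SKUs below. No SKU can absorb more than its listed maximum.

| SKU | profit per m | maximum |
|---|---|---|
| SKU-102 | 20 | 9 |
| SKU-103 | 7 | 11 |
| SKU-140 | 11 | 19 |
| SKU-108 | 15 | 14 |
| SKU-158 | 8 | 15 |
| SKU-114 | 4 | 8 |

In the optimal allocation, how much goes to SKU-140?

Rank by profit per m: SKU-102 20 > SKU-108 15 > SKU-140 11 > SKU-158 8 > SKU-103 7 > SKU-114 4.
Give SKU-102 9 to hit its cap of 9 — 24 left.
SKU-108: +14 to 14 (cap) — 10 left.
SKU-140 has room for 19 but only 10 remain, so it gets 10.

10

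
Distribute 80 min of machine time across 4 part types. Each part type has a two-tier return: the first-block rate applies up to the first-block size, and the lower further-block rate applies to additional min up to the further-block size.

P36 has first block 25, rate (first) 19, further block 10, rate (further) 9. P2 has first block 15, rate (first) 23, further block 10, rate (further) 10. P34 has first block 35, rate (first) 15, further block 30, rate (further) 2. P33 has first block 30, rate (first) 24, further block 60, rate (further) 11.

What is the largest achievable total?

Rank every tier by rate: P33/tier1 24 > P2/tier1 23 > P36/tier1 19 > P34/tier1 15 > P33/tier2 11 > P2/tier2 10 > P36/tier2 9 > P34/tier2 2.
P33 tier1 at 24: fill all 30 → 50 left.
P2 tier1 at 23: fill all 15 → 35 left.
P36/tier1 (19): +25 → 10 left.
10 remain; put them into P34 tier1 at 15.
Total = 24×30 + 23×15 + 19×25 + 15×10 = 1690.

1690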